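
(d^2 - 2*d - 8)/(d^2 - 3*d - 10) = (d - 4)/(d - 5)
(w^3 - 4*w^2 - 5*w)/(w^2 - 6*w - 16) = w*(-w^2 + 4*w + 5)/(-w^2 + 6*w + 16)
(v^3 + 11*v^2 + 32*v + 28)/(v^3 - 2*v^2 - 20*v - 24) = (v + 7)/(v - 6)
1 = 1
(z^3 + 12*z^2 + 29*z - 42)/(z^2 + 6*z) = z + 6 - 7/z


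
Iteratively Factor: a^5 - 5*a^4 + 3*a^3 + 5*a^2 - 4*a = (a)*(a^4 - 5*a^3 + 3*a^2 + 5*a - 4) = a*(a - 1)*(a^3 - 4*a^2 - a + 4) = a*(a - 4)*(a - 1)*(a^2 - 1) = a*(a - 4)*(a - 1)^2*(a + 1)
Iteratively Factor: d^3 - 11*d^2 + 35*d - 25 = (d - 5)*(d^2 - 6*d + 5) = (d - 5)^2*(d - 1)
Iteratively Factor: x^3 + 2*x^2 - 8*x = (x - 2)*(x^2 + 4*x) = x*(x - 2)*(x + 4)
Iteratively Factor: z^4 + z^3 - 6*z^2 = (z + 3)*(z^3 - 2*z^2) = (z - 2)*(z + 3)*(z^2) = z*(z - 2)*(z + 3)*(z)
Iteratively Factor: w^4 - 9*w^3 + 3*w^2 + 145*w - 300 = (w + 4)*(w^3 - 13*w^2 + 55*w - 75) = (w - 3)*(w + 4)*(w^2 - 10*w + 25) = (w - 5)*(w - 3)*(w + 4)*(w - 5)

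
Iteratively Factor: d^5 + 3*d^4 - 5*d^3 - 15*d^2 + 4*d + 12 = (d + 3)*(d^4 - 5*d^2 + 4) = (d - 2)*(d + 3)*(d^3 + 2*d^2 - d - 2) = (d - 2)*(d + 2)*(d + 3)*(d^2 - 1) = (d - 2)*(d - 1)*(d + 2)*(d + 3)*(d + 1)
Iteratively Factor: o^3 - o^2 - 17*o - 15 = (o - 5)*(o^2 + 4*o + 3) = (o - 5)*(o + 1)*(o + 3)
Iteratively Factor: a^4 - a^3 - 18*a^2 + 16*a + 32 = (a - 4)*(a^3 + 3*a^2 - 6*a - 8) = (a - 4)*(a - 2)*(a^2 + 5*a + 4) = (a - 4)*(a - 2)*(a + 1)*(a + 4)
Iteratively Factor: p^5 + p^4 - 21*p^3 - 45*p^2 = (p - 5)*(p^4 + 6*p^3 + 9*p^2) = (p - 5)*(p + 3)*(p^3 + 3*p^2) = p*(p - 5)*(p + 3)*(p^2 + 3*p) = p^2*(p - 5)*(p + 3)*(p + 3)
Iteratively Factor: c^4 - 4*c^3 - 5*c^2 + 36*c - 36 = (c + 3)*(c^3 - 7*c^2 + 16*c - 12) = (c - 3)*(c + 3)*(c^2 - 4*c + 4) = (c - 3)*(c - 2)*(c + 3)*(c - 2)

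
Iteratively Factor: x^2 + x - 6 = (x - 2)*(x + 3)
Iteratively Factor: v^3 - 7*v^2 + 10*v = (v - 5)*(v^2 - 2*v) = v*(v - 5)*(v - 2)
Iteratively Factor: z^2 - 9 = (z + 3)*(z - 3)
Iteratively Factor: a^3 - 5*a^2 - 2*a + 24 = (a - 4)*(a^2 - a - 6) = (a - 4)*(a - 3)*(a + 2)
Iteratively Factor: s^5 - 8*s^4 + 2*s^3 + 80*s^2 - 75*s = (s - 1)*(s^4 - 7*s^3 - 5*s^2 + 75*s) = (s - 1)*(s + 3)*(s^3 - 10*s^2 + 25*s) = s*(s - 1)*(s + 3)*(s^2 - 10*s + 25) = s*(s - 5)*(s - 1)*(s + 3)*(s - 5)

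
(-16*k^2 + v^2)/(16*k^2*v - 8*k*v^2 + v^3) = (4*k + v)/(v*(-4*k + v))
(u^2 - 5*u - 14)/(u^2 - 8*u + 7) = (u + 2)/(u - 1)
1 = 1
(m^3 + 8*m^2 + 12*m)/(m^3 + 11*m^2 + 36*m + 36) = m/(m + 3)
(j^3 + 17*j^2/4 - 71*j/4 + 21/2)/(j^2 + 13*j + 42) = (4*j^2 - 11*j + 6)/(4*(j + 6))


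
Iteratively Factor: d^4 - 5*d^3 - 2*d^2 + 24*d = (d - 3)*(d^3 - 2*d^2 - 8*d) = d*(d - 3)*(d^2 - 2*d - 8) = d*(d - 3)*(d + 2)*(d - 4)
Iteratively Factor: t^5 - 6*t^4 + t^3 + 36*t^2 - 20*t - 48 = (t - 4)*(t^4 - 2*t^3 - 7*t^2 + 8*t + 12) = (t - 4)*(t + 2)*(t^3 - 4*t^2 + t + 6) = (t - 4)*(t - 3)*(t + 2)*(t^2 - t - 2) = (t - 4)*(t - 3)*(t + 1)*(t + 2)*(t - 2)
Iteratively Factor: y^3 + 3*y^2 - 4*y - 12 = (y + 3)*(y^2 - 4) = (y + 2)*(y + 3)*(y - 2)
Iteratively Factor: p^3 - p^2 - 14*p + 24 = (p + 4)*(p^2 - 5*p + 6) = (p - 2)*(p + 4)*(p - 3)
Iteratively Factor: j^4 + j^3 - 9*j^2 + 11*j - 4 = (j + 4)*(j^3 - 3*j^2 + 3*j - 1) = (j - 1)*(j + 4)*(j^2 - 2*j + 1) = (j - 1)^2*(j + 4)*(j - 1)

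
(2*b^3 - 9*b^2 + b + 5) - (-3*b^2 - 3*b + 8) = 2*b^3 - 6*b^2 + 4*b - 3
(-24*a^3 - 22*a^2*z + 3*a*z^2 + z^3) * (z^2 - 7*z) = -24*a^3*z^2 + 168*a^3*z - 22*a^2*z^3 + 154*a^2*z^2 + 3*a*z^4 - 21*a*z^3 + z^5 - 7*z^4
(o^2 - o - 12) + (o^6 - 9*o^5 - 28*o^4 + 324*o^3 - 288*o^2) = o^6 - 9*o^5 - 28*o^4 + 324*o^3 - 287*o^2 - o - 12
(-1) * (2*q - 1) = 1 - 2*q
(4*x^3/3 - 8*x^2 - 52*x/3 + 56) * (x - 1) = 4*x^4/3 - 28*x^3/3 - 28*x^2/3 + 220*x/3 - 56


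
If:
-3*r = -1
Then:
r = 1/3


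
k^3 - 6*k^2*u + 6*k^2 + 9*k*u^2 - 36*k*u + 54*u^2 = (k + 6)*(k - 3*u)^2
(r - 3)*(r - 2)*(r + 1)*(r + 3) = r^4 - r^3 - 11*r^2 + 9*r + 18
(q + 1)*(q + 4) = q^2 + 5*q + 4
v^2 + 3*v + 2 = (v + 1)*(v + 2)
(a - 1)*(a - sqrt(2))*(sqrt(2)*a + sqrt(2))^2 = 2*a^4 - 2*sqrt(2)*a^3 + 2*a^3 - 2*sqrt(2)*a^2 - 2*a^2 - 2*a + 2*sqrt(2)*a + 2*sqrt(2)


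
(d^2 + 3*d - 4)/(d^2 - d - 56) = (-d^2 - 3*d + 4)/(-d^2 + d + 56)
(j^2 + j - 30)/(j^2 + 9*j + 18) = (j - 5)/(j + 3)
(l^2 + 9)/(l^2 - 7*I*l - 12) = (l + 3*I)/(l - 4*I)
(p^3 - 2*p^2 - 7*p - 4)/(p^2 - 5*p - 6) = (p^2 - 3*p - 4)/(p - 6)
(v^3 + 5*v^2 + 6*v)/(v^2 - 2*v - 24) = v*(v^2 + 5*v + 6)/(v^2 - 2*v - 24)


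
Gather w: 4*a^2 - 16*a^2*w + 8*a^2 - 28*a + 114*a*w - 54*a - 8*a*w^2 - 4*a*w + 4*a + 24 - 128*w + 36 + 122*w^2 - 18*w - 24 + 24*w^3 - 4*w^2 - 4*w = 12*a^2 - 78*a + 24*w^3 + w^2*(118 - 8*a) + w*(-16*a^2 + 110*a - 150) + 36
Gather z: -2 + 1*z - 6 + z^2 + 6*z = z^2 + 7*z - 8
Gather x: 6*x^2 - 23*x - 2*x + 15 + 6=6*x^2 - 25*x + 21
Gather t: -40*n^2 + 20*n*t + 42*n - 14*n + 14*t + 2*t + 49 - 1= -40*n^2 + 28*n + t*(20*n + 16) + 48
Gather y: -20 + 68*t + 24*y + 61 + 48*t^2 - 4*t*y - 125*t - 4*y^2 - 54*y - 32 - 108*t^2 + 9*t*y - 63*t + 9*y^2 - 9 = -60*t^2 - 120*t + 5*y^2 + y*(5*t - 30)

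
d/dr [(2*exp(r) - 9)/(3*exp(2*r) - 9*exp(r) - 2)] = (-6*exp(2*r) + 54*exp(r) - 85)*exp(r)/(9*exp(4*r) - 54*exp(3*r) + 69*exp(2*r) + 36*exp(r) + 4)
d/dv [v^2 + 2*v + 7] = 2*v + 2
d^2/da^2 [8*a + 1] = 0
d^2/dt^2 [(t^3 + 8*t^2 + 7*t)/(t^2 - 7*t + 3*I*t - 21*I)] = (t^3*(206 - 90*I) + t^2*(378 + 1890*I) + t*(-2646 + 882*I) - 7938 - 2058*I)/(t^6 + t^5*(-21 + 9*I) + t^4*(120 - 189*I) + t^3*(224 + 1296*I) + t^2*(-3969 - 2520*I) + t*(9261 - 3969*I) + 9261*I)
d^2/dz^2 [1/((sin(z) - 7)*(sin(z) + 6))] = (-4*sin(z)^4 + 3*sin(z)^3 - 163*sin(z)^2 + 36*sin(z) + 86)/((sin(z) - 7)^3*(sin(z) + 6)^3)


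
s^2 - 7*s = s*(s - 7)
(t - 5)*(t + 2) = t^2 - 3*t - 10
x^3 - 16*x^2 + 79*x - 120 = (x - 8)*(x - 5)*(x - 3)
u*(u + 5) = u^2 + 5*u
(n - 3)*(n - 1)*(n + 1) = n^3 - 3*n^2 - n + 3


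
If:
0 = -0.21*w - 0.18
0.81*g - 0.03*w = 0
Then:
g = -0.03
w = -0.86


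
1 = 1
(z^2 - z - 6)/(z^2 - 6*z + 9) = (z + 2)/(z - 3)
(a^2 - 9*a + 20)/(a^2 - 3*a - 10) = (a - 4)/(a + 2)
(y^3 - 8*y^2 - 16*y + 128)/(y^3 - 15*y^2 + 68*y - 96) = (y + 4)/(y - 3)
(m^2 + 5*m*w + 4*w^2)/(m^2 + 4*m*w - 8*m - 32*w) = (m + w)/(m - 8)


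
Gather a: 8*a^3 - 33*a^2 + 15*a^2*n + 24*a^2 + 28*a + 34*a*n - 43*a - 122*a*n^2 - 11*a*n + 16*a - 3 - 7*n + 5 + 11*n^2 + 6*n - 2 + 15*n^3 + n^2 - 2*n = 8*a^3 + a^2*(15*n - 9) + a*(-122*n^2 + 23*n + 1) + 15*n^3 + 12*n^2 - 3*n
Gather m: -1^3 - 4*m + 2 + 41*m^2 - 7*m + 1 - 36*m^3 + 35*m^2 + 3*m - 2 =-36*m^3 + 76*m^2 - 8*m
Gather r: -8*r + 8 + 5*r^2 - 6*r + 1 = 5*r^2 - 14*r + 9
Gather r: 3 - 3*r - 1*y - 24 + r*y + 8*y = r*(y - 3) + 7*y - 21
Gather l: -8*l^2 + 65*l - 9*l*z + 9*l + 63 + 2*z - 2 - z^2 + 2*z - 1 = -8*l^2 + l*(74 - 9*z) - z^2 + 4*z + 60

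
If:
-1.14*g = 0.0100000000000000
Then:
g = -0.01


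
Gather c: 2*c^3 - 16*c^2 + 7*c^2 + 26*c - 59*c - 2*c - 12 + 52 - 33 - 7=2*c^3 - 9*c^2 - 35*c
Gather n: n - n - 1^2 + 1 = 0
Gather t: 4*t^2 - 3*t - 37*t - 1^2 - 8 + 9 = 4*t^2 - 40*t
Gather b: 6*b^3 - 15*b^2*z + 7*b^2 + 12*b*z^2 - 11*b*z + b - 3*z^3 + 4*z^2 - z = 6*b^3 + b^2*(7 - 15*z) + b*(12*z^2 - 11*z + 1) - 3*z^3 + 4*z^2 - z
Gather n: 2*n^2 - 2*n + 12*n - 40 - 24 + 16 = 2*n^2 + 10*n - 48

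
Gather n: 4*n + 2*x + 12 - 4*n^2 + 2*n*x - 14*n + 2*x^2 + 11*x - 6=-4*n^2 + n*(2*x - 10) + 2*x^2 + 13*x + 6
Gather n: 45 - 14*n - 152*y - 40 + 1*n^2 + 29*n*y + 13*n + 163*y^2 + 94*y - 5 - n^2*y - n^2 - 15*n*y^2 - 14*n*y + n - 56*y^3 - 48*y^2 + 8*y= -n^2*y + n*(-15*y^2 + 15*y) - 56*y^3 + 115*y^2 - 50*y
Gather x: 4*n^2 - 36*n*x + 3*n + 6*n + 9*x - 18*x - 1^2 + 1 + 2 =4*n^2 + 9*n + x*(-36*n - 9) + 2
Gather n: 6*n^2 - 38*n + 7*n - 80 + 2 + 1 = 6*n^2 - 31*n - 77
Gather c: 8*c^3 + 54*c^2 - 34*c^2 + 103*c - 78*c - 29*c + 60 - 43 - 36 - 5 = 8*c^3 + 20*c^2 - 4*c - 24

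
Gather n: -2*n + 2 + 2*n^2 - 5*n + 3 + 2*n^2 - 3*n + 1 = 4*n^2 - 10*n + 6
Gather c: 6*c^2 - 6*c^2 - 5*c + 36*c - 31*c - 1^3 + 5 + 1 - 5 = 0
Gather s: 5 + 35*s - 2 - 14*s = 21*s + 3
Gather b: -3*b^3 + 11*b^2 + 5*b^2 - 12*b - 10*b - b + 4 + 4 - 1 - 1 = -3*b^3 + 16*b^2 - 23*b + 6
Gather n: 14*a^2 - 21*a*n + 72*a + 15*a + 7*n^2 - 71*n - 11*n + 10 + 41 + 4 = 14*a^2 + 87*a + 7*n^2 + n*(-21*a - 82) + 55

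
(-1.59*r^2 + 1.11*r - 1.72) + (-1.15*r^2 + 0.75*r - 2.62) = -2.74*r^2 + 1.86*r - 4.34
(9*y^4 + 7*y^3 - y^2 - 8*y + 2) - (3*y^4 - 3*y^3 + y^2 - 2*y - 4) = 6*y^4 + 10*y^3 - 2*y^2 - 6*y + 6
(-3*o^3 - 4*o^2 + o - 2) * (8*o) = -24*o^4 - 32*o^3 + 8*o^2 - 16*o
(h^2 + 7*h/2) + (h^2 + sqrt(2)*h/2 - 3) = 2*h^2 + sqrt(2)*h/2 + 7*h/2 - 3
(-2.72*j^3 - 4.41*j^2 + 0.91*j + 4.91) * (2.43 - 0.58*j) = 1.5776*j^4 - 4.0518*j^3 - 11.2441*j^2 - 0.6365*j + 11.9313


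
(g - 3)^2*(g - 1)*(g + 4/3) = g^4 - 17*g^3/3 + 17*g^2/3 + 11*g - 12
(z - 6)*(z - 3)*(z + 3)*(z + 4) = z^4 - 2*z^3 - 33*z^2 + 18*z + 216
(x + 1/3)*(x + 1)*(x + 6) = x^3 + 22*x^2/3 + 25*x/3 + 2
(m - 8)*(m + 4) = m^2 - 4*m - 32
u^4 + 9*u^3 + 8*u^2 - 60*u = u*(u - 2)*(u + 5)*(u + 6)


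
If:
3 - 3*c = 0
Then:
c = 1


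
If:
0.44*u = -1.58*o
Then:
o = -0.278481012658228*u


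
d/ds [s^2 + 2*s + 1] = 2*s + 2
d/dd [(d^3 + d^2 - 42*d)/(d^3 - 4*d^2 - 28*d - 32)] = (-5*d^3 + 38*d^2 - 368*d + 672)/(d^5 - 10*d^4 - 20*d^3 + 200*d^2 + 640*d + 512)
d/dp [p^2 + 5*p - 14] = 2*p + 5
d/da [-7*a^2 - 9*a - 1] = -14*a - 9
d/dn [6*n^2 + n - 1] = 12*n + 1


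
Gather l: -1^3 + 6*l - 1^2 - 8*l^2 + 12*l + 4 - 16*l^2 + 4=-24*l^2 + 18*l + 6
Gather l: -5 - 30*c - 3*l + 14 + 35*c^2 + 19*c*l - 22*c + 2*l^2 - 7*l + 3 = 35*c^2 - 52*c + 2*l^2 + l*(19*c - 10) + 12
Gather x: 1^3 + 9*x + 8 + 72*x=81*x + 9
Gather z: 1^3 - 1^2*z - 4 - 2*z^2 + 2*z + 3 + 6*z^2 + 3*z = 4*z^2 + 4*z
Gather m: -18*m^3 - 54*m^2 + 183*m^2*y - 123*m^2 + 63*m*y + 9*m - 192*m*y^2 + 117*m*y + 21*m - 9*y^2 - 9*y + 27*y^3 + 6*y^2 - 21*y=-18*m^3 + m^2*(183*y - 177) + m*(-192*y^2 + 180*y + 30) + 27*y^3 - 3*y^2 - 30*y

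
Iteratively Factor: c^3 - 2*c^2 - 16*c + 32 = (c - 2)*(c^2 - 16) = (c - 2)*(c + 4)*(c - 4)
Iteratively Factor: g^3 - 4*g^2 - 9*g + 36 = (g + 3)*(g^2 - 7*g + 12) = (g - 3)*(g + 3)*(g - 4)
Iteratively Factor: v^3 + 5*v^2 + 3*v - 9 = (v + 3)*(v^2 + 2*v - 3) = (v - 1)*(v + 3)*(v + 3)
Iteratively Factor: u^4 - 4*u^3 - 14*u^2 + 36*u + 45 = (u - 5)*(u^3 + u^2 - 9*u - 9) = (u - 5)*(u + 3)*(u^2 - 2*u - 3) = (u - 5)*(u - 3)*(u + 3)*(u + 1)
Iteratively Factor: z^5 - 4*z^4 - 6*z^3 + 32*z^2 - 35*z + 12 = (z - 4)*(z^4 - 6*z^2 + 8*z - 3) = (z - 4)*(z - 1)*(z^3 + z^2 - 5*z + 3) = (z - 4)*(z - 1)^2*(z^2 + 2*z - 3) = (z - 4)*(z - 1)^2*(z + 3)*(z - 1)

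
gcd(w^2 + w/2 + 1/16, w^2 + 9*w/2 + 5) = 1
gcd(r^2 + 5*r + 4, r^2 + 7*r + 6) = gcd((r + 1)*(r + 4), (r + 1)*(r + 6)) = r + 1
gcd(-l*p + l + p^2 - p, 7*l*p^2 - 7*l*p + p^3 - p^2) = p - 1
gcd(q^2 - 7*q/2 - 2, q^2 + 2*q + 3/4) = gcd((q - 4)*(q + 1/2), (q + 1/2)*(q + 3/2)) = q + 1/2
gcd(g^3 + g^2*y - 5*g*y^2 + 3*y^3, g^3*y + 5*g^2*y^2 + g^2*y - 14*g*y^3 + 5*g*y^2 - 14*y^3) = 1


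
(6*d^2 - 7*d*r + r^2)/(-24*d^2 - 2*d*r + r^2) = (-d + r)/(4*d + r)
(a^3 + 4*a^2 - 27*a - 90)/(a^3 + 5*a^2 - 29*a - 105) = (a + 6)/(a + 7)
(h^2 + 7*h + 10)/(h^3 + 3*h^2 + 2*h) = (h + 5)/(h*(h + 1))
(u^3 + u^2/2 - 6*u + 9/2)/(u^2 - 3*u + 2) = (2*u^2 + 3*u - 9)/(2*(u - 2))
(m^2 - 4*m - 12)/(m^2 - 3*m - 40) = (-m^2 + 4*m + 12)/(-m^2 + 3*m + 40)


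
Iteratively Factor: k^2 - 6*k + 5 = (k - 5)*(k - 1)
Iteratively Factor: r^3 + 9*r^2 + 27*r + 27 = (r + 3)*(r^2 + 6*r + 9) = (r + 3)^2*(r + 3)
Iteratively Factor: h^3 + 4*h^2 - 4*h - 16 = (h + 2)*(h^2 + 2*h - 8) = (h + 2)*(h + 4)*(h - 2)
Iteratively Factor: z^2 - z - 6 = (z - 3)*(z + 2)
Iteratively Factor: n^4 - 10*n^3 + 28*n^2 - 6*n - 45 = (n - 3)*(n^3 - 7*n^2 + 7*n + 15) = (n - 5)*(n - 3)*(n^2 - 2*n - 3) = (n - 5)*(n - 3)*(n + 1)*(n - 3)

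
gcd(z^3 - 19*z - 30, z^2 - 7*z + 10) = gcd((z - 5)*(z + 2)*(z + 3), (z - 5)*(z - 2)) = z - 5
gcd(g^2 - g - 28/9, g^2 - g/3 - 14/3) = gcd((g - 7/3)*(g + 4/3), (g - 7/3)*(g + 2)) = g - 7/3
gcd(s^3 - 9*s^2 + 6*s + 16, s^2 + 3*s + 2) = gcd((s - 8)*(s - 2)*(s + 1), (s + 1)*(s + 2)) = s + 1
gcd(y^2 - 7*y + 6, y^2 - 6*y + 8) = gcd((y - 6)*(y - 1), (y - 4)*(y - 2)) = 1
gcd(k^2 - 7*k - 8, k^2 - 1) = k + 1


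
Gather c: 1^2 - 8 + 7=0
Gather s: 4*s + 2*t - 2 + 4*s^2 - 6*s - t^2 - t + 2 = 4*s^2 - 2*s - t^2 + t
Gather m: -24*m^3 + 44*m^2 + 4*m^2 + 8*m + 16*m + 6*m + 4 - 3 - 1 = -24*m^3 + 48*m^2 + 30*m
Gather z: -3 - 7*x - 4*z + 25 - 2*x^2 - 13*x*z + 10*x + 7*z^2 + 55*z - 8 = -2*x^2 + 3*x + 7*z^2 + z*(51 - 13*x) + 14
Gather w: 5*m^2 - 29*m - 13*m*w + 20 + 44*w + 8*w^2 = 5*m^2 - 29*m + 8*w^2 + w*(44 - 13*m) + 20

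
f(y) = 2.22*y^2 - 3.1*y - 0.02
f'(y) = 4.44*y - 3.1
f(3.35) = 14.51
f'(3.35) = 11.77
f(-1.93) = 14.23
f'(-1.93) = -11.67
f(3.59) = 17.46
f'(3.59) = 12.84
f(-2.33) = 19.26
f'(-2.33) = -13.45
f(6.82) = 82.10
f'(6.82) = 27.18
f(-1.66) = 11.24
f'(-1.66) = -10.47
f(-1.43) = 8.95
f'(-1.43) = -9.45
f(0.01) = -0.05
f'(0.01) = -3.06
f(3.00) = 10.66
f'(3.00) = 10.22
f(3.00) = 10.66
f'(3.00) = 10.22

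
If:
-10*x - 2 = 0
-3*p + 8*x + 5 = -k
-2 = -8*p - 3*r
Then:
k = -9*r/8 - 53/20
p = 1/4 - 3*r/8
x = -1/5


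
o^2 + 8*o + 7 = (o + 1)*(o + 7)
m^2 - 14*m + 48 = (m - 8)*(m - 6)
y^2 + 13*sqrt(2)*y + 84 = (y + 6*sqrt(2))*(y + 7*sqrt(2))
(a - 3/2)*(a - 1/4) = a^2 - 7*a/4 + 3/8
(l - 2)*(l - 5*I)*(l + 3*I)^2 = l^4 - 2*l^3 + I*l^3 + 21*l^2 - 2*I*l^2 - 42*l + 45*I*l - 90*I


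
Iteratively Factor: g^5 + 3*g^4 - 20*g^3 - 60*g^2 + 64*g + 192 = (g + 2)*(g^4 + g^3 - 22*g^2 - 16*g + 96) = (g + 2)*(g + 3)*(g^3 - 2*g^2 - 16*g + 32) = (g + 2)*(g + 3)*(g + 4)*(g^2 - 6*g + 8) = (g - 2)*(g + 2)*(g + 3)*(g + 4)*(g - 4)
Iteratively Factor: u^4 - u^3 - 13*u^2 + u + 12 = (u - 4)*(u^3 + 3*u^2 - u - 3) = (u - 4)*(u + 1)*(u^2 + 2*u - 3) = (u - 4)*(u + 1)*(u + 3)*(u - 1)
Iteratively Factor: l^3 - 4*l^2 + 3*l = (l - 1)*(l^2 - 3*l) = l*(l - 1)*(l - 3)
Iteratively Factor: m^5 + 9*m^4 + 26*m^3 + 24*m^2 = (m + 2)*(m^4 + 7*m^3 + 12*m^2) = (m + 2)*(m + 3)*(m^3 + 4*m^2) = (m + 2)*(m + 3)*(m + 4)*(m^2) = m*(m + 2)*(m + 3)*(m + 4)*(m)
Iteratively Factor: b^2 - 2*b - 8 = (b - 4)*(b + 2)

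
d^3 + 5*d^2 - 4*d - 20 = (d - 2)*(d + 2)*(d + 5)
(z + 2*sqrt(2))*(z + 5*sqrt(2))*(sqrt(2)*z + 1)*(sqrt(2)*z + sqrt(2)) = 2*z^4 + 2*z^3 + 15*sqrt(2)*z^3 + 15*sqrt(2)*z^2 + 54*z^2 + 20*sqrt(2)*z + 54*z + 20*sqrt(2)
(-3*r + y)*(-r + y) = 3*r^2 - 4*r*y + y^2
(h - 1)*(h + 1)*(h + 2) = h^3 + 2*h^2 - h - 2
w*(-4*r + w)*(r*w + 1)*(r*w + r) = -4*r^3*w^3 - 4*r^3*w^2 + r^2*w^4 + r^2*w^3 - 4*r^2*w^2 - 4*r^2*w + r*w^3 + r*w^2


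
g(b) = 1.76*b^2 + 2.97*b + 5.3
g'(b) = 3.52*b + 2.97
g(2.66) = 25.65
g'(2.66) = 12.33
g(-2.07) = 6.69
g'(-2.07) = -4.32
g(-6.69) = 64.20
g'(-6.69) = -20.58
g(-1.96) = 6.24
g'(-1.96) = -3.93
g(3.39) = 35.59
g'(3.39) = 14.90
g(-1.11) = 4.17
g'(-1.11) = -0.94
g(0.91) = 9.46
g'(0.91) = 6.17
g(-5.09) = 35.78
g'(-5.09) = -14.95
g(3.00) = 30.05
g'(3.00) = 13.53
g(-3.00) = 12.23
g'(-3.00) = -7.59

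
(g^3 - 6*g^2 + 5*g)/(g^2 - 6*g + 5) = g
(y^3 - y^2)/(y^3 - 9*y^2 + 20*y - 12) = y^2/(y^2 - 8*y + 12)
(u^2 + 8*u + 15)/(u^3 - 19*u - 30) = (u + 5)/(u^2 - 3*u - 10)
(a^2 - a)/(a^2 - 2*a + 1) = a/(a - 1)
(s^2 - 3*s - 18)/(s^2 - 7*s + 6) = (s + 3)/(s - 1)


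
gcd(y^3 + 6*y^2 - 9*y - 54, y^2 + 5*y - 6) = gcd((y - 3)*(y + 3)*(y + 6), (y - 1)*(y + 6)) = y + 6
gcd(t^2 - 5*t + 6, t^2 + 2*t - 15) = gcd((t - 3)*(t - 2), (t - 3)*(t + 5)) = t - 3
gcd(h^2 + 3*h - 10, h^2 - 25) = h + 5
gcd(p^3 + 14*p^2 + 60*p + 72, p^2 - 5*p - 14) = p + 2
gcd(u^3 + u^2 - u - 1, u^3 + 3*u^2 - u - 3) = u^2 - 1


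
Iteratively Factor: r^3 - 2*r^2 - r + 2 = (r - 2)*(r^2 - 1) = (r - 2)*(r - 1)*(r + 1)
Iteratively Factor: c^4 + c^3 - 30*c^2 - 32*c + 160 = (c + 4)*(c^3 - 3*c^2 - 18*c + 40) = (c - 5)*(c + 4)*(c^2 + 2*c - 8) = (c - 5)*(c + 4)^2*(c - 2)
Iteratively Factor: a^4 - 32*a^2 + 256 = (a - 4)*(a^3 + 4*a^2 - 16*a - 64) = (a - 4)*(a + 4)*(a^2 - 16) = (a - 4)^2*(a + 4)*(a + 4)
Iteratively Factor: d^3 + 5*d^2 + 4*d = (d + 1)*(d^2 + 4*d) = d*(d + 1)*(d + 4)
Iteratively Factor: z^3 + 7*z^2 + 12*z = (z)*(z^2 + 7*z + 12) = z*(z + 4)*(z + 3)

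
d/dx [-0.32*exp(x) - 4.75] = -0.32*exp(x)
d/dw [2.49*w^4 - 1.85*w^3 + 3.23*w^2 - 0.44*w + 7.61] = 9.96*w^3 - 5.55*w^2 + 6.46*w - 0.44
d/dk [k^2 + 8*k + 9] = 2*k + 8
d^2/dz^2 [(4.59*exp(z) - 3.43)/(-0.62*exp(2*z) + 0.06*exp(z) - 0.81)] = (-1.764396*exp(4*z) + 5.10322*exp(3*z) + 13.4478*exp(2*z) - 7.10091*exp(z) - 2.844801)*exp(z)/(0.238328*exp(6*z) - 0.069192*exp(5*z) + 0.940788*exp(4*z) - 0.181008*exp(3*z) + 1.229094*exp(2*z) - 0.118098*exp(z) + 0.531441)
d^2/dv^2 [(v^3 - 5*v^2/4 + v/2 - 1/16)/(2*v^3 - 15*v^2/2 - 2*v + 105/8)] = 16*(640*v^6 + 1152*v^5 - 12576*v^4 + 24864*v^3 - 34332*v^2 + 42660*v - 13351)/(4096*v^9 - 46080*v^8 + 160512*v^7 - 43200*v^6 - 765312*v^5 + 926640*v^4 + 1129904*v^3 - 1903860*v^2 - 529200*v + 1157625)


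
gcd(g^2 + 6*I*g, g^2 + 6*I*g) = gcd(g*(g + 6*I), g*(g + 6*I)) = g^2 + 6*I*g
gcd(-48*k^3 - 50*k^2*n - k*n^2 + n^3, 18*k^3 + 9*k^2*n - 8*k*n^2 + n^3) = k + n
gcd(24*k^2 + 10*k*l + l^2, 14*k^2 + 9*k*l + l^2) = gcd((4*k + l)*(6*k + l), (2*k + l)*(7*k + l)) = 1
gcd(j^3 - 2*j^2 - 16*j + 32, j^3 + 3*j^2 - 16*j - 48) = j^2 - 16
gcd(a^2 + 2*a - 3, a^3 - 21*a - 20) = 1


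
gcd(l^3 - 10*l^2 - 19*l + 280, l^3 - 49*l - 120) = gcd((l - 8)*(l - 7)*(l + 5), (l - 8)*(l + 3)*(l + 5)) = l^2 - 3*l - 40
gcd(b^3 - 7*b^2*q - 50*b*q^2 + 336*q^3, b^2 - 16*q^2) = 1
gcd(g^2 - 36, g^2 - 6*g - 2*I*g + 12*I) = g - 6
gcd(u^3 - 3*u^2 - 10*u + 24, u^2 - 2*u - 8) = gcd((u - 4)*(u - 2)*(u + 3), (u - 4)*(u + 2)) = u - 4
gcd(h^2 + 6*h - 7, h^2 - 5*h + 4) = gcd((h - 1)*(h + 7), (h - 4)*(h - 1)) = h - 1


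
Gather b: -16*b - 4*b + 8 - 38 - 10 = -20*b - 40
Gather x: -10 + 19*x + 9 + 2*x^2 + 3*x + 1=2*x^2 + 22*x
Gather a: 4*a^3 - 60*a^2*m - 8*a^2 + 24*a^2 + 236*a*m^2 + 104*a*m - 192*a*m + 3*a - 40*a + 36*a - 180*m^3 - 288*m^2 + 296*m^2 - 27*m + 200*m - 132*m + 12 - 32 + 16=4*a^3 + a^2*(16 - 60*m) + a*(236*m^2 - 88*m - 1) - 180*m^3 + 8*m^2 + 41*m - 4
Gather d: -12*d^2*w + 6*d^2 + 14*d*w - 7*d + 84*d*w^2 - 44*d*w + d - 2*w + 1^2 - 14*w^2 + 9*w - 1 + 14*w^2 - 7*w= d^2*(6 - 12*w) + d*(84*w^2 - 30*w - 6)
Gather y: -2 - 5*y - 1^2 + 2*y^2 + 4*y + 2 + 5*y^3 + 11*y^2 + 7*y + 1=5*y^3 + 13*y^2 + 6*y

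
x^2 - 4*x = x*(x - 4)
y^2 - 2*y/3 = y*(y - 2/3)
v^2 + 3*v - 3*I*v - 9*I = (v + 3)*(v - 3*I)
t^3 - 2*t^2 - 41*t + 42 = (t - 7)*(t - 1)*(t + 6)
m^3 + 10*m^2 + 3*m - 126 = (m - 3)*(m + 6)*(m + 7)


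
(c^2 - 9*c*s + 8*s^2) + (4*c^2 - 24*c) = 5*c^2 - 9*c*s - 24*c + 8*s^2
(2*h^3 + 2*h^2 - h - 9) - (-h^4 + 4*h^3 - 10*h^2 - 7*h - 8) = h^4 - 2*h^3 + 12*h^2 + 6*h - 1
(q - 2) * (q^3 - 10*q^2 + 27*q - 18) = q^4 - 12*q^3 + 47*q^2 - 72*q + 36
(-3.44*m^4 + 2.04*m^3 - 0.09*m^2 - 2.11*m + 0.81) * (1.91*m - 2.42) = -6.5704*m^5 + 12.2212*m^4 - 5.1087*m^3 - 3.8123*m^2 + 6.6533*m - 1.9602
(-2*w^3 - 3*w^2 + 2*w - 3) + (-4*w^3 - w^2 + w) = -6*w^3 - 4*w^2 + 3*w - 3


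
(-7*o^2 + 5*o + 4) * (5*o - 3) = -35*o^3 + 46*o^2 + 5*o - 12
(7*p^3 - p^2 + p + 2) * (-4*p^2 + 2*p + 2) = -28*p^5 + 18*p^4 + 8*p^3 - 8*p^2 + 6*p + 4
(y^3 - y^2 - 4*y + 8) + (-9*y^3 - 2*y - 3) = -8*y^3 - y^2 - 6*y + 5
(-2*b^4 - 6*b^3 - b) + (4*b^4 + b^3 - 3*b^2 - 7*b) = 2*b^4 - 5*b^3 - 3*b^2 - 8*b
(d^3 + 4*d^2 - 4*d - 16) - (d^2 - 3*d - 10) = d^3 + 3*d^2 - d - 6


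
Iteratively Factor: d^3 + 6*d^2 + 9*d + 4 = (d + 4)*(d^2 + 2*d + 1) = (d + 1)*(d + 4)*(d + 1)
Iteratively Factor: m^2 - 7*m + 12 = (m - 4)*(m - 3)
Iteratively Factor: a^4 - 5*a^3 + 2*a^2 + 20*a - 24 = (a - 3)*(a^3 - 2*a^2 - 4*a + 8) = (a - 3)*(a - 2)*(a^2 - 4) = (a - 3)*(a - 2)^2*(a + 2)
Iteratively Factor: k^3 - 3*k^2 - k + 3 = (k + 1)*(k^2 - 4*k + 3) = (k - 3)*(k + 1)*(k - 1)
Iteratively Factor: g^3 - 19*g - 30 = (g - 5)*(g^2 + 5*g + 6) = (g - 5)*(g + 2)*(g + 3)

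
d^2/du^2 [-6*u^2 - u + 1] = -12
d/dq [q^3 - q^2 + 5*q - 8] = 3*q^2 - 2*q + 5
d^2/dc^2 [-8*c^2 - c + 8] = -16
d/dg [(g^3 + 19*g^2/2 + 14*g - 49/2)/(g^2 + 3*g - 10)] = (2*g^4 + 12*g^3 - 31*g^2 - 282*g - 133)/(2*(g^4 + 6*g^3 - 11*g^2 - 60*g + 100))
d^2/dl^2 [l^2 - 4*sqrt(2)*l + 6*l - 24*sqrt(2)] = 2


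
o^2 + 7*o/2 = o*(o + 7/2)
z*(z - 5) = z^2 - 5*z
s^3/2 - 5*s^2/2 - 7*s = s*(s/2 + 1)*(s - 7)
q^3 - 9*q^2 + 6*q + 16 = (q - 8)*(q - 2)*(q + 1)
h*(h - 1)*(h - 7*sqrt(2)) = h^3 - 7*sqrt(2)*h^2 - h^2 + 7*sqrt(2)*h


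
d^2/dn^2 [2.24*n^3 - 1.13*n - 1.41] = 13.44*n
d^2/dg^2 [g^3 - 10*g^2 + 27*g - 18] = 6*g - 20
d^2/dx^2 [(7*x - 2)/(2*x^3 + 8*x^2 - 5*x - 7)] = 2*(84*x^5 + 288*x^4 + 262*x^3 + 264*x^2 + 1332*x - 407)/(8*x^9 + 96*x^8 + 324*x^7 - 52*x^6 - 1482*x^5 - 324*x^4 + 1849*x^3 + 651*x^2 - 735*x - 343)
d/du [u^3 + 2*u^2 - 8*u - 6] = 3*u^2 + 4*u - 8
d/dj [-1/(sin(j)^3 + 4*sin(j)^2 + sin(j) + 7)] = (3*sin(j)^2 + 8*sin(j) + 1)*cos(j)/(sin(j)^3 + 4*sin(j)^2 + sin(j) + 7)^2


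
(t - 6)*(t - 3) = t^2 - 9*t + 18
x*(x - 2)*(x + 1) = x^3 - x^2 - 2*x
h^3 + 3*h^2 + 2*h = h*(h + 1)*(h + 2)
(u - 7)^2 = u^2 - 14*u + 49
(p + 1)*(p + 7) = p^2 + 8*p + 7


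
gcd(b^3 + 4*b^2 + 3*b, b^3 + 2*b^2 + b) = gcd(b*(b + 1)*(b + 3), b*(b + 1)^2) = b^2 + b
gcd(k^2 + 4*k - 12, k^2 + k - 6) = k - 2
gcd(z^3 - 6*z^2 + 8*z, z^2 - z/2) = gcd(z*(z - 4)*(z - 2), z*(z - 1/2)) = z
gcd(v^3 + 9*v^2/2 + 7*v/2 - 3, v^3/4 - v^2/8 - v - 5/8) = 1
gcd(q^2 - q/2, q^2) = q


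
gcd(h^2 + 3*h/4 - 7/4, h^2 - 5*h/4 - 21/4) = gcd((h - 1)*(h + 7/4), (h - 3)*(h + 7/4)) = h + 7/4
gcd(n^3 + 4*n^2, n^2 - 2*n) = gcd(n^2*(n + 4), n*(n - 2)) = n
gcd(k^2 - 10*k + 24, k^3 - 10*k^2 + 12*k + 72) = k - 6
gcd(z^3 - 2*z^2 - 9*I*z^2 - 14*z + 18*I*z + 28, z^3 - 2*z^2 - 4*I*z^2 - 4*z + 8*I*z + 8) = z^2 + z*(-2 - 2*I) + 4*I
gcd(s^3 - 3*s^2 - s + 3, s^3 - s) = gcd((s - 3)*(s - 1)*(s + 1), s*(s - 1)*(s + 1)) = s^2 - 1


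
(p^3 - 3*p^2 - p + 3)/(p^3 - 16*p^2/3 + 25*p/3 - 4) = 3*(p + 1)/(3*p - 4)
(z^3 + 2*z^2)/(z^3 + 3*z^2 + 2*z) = z/(z + 1)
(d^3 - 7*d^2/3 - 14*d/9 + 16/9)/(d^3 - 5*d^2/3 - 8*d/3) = (d - 2/3)/d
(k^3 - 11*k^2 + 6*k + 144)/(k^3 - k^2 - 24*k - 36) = (k - 8)/(k + 2)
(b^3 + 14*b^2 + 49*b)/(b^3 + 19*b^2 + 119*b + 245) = b/(b + 5)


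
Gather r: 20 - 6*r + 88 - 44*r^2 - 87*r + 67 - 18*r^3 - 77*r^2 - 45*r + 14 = -18*r^3 - 121*r^2 - 138*r + 189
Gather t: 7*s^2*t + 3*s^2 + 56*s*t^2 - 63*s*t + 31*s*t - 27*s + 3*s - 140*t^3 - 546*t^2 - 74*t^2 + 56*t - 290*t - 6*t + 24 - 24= 3*s^2 - 24*s - 140*t^3 + t^2*(56*s - 620) + t*(7*s^2 - 32*s - 240)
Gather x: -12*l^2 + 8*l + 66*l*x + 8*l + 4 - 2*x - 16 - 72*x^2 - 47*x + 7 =-12*l^2 + 16*l - 72*x^2 + x*(66*l - 49) - 5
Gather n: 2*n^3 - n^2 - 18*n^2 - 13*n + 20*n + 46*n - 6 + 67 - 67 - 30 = 2*n^3 - 19*n^2 + 53*n - 36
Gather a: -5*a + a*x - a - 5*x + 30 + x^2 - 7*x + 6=a*(x - 6) + x^2 - 12*x + 36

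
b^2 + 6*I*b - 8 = (b + 2*I)*(b + 4*I)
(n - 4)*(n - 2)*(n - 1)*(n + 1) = n^4 - 6*n^3 + 7*n^2 + 6*n - 8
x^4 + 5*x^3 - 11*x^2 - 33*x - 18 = (x - 3)*(x + 1)^2*(x + 6)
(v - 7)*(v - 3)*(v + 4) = v^3 - 6*v^2 - 19*v + 84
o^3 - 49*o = o*(o - 7)*(o + 7)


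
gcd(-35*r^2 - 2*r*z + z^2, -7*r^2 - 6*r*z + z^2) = -7*r + z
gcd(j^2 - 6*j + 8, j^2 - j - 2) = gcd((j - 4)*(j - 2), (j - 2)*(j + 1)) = j - 2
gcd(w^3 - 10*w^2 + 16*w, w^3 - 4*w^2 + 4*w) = w^2 - 2*w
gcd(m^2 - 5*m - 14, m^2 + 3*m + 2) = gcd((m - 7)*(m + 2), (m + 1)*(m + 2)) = m + 2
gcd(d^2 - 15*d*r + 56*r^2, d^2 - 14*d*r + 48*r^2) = -d + 8*r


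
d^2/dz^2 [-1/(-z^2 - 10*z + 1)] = 2*(-z^2 - 10*z + 4*(z + 5)^2 + 1)/(z^2 + 10*z - 1)^3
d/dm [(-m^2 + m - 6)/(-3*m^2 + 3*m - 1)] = (17 - 34*m)/(3*m^2 - 3*m + 1)^2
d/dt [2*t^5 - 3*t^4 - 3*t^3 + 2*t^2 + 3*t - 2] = 10*t^4 - 12*t^3 - 9*t^2 + 4*t + 3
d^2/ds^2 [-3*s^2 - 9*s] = -6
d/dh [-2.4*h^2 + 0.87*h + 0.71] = 0.87 - 4.8*h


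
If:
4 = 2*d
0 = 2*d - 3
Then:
No Solution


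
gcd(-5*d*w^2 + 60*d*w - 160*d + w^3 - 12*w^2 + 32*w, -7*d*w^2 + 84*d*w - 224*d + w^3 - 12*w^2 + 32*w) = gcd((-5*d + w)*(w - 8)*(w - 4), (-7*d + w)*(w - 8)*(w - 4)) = w^2 - 12*w + 32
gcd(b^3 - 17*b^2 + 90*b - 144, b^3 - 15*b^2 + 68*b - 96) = b^2 - 11*b + 24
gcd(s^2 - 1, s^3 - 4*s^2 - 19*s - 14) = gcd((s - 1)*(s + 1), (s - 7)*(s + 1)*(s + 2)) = s + 1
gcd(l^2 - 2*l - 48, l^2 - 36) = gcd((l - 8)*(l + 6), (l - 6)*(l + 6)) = l + 6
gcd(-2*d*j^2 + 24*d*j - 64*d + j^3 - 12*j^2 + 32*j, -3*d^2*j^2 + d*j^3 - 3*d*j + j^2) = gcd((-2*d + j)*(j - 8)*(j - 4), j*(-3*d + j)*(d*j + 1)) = 1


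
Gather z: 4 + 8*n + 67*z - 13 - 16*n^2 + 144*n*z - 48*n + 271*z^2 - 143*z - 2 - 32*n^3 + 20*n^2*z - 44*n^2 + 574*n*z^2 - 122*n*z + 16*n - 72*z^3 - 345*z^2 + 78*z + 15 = -32*n^3 - 60*n^2 - 24*n - 72*z^3 + z^2*(574*n - 74) + z*(20*n^2 + 22*n + 2) + 4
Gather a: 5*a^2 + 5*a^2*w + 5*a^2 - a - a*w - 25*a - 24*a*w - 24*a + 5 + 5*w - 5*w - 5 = a^2*(5*w + 10) + a*(-25*w - 50)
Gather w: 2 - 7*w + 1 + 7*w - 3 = 0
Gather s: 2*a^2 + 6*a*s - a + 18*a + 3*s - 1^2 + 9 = 2*a^2 + 17*a + s*(6*a + 3) + 8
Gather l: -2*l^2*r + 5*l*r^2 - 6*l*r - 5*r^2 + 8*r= -2*l^2*r + l*(5*r^2 - 6*r) - 5*r^2 + 8*r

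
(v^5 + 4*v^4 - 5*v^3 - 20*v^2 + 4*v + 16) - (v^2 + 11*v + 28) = v^5 + 4*v^4 - 5*v^3 - 21*v^2 - 7*v - 12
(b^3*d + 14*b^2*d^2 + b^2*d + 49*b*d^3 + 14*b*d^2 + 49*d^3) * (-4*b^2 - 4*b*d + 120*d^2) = -4*b^5*d - 60*b^4*d^2 - 4*b^4*d - 132*b^3*d^3 - 60*b^3*d^2 + 1484*b^2*d^4 - 132*b^2*d^3 + 5880*b*d^5 + 1484*b*d^4 + 5880*d^5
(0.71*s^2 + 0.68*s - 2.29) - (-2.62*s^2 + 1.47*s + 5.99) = 3.33*s^2 - 0.79*s - 8.28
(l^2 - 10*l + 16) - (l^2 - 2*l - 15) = 31 - 8*l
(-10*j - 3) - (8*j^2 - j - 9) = -8*j^2 - 9*j + 6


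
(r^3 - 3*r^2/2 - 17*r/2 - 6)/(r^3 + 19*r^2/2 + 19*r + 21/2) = (r - 4)/(r + 7)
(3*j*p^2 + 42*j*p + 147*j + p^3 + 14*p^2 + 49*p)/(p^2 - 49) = (3*j*p + 21*j + p^2 + 7*p)/(p - 7)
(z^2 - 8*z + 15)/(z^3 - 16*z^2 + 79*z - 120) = 1/(z - 8)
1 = 1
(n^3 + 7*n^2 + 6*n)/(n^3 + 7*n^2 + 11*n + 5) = n*(n + 6)/(n^2 + 6*n + 5)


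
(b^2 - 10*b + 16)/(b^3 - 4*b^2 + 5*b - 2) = (b - 8)/(b^2 - 2*b + 1)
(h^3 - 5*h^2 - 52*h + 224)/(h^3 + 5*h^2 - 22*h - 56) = (h - 8)/(h + 2)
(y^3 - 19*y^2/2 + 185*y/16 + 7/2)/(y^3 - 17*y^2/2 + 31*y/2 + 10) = (16*y^3 - 152*y^2 + 185*y + 56)/(8*(2*y^3 - 17*y^2 + 31*y + 20))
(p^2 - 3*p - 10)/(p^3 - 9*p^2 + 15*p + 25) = (p + 2)/(p^2 - 4*p - 5)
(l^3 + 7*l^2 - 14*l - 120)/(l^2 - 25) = (l^2 + 2*l - 24)/(l - 5)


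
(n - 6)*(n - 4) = n^2 - 10*n + 24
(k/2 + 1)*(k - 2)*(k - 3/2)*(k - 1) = k^4/2 - 5*k^3/4 - 5*k^2/4 + 5*k - 3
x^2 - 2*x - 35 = (x - 7)*(x + 5)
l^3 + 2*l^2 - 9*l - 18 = (l - 3)*(l + 2)*(l + 3)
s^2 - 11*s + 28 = (s - 7)*(s - 4)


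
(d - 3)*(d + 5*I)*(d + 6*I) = d^3 - 3*d^2 + 11*I*d^2 - 30*d - 33*I*d + 90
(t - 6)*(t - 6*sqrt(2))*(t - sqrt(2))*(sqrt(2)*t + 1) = sqrt(2)*t^4 - 13*t^3 - 6*sqrt(2)*t^3 + 5*sqrt(2)*t^2 + 78*t^2 - 30*sqrt(2)*t + 12*t - 72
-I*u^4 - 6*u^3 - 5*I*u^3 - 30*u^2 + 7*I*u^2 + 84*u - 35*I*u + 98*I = (u - 2)*(u + 7)*(u - 7*I)*(-I*u + 1)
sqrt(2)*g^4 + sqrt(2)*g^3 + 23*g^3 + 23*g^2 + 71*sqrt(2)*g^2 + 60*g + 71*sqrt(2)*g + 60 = (g + 1)*(g + 5*sqrt(2))*(g + 6*sqrt(2))*(sqrt(2)*g + 1)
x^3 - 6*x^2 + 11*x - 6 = (x - 3)*(x - 2)*(x - 1)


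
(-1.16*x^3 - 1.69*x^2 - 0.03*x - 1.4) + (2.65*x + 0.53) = -1.16*x^3 - 1.69*x^2 + 2.62*x - 0.87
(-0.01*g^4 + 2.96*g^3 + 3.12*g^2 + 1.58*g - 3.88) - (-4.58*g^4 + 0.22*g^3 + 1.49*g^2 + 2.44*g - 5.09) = 4.57*g^4 + 2.74*g^3 + 1.63*g^2 - 0.86*g + 1.21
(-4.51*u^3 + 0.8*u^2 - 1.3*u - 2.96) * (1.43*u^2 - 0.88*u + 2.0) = -6.4493*u^5 + 5.1128*u^4 - 11.583*u^3 - 1.4888*u^2 + 0.00479999999999992*u - 5.92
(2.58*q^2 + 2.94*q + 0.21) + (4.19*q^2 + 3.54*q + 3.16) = 6.77*q^2 + 6.48*q + 3.37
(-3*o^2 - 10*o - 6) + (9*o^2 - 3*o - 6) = 6*o^2 - 13*o - 12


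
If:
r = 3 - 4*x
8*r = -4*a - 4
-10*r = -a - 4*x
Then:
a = -17/13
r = 2/13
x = 37/52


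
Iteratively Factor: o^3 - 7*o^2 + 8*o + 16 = (o + 1)*(o^2 - 8*o + 16) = (o - 4)*(o + 1)*(o - 4)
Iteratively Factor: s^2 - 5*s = (s)*(s - 5)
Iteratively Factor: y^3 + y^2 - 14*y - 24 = (y + 3)*(y^2 - 2*y - 8) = (y - 4)*(y + 3)*(y + 2)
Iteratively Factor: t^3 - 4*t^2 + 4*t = (t - 2)*(t^2 - 2*t) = t*(t - 2)*(t - 2)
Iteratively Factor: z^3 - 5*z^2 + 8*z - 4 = (z - 2)*(z^2 - 3*z + 2) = (z - 2)*(z - 1)*(z - 2)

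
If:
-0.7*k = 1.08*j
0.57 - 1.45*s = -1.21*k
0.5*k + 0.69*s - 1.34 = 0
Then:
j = -0.64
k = 0.99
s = 1.22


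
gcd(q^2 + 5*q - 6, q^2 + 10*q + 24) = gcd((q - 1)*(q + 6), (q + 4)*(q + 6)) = q + 6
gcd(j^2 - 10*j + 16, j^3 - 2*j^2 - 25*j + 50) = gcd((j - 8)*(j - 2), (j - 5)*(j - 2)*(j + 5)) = j - 2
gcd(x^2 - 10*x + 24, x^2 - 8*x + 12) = x - 6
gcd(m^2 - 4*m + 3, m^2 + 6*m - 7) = m - 1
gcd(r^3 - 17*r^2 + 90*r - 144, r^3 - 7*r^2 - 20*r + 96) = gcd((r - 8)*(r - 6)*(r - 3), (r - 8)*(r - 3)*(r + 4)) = r^2 - 11*r + 24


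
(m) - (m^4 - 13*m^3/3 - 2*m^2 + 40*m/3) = -m^4 + 13*m^3/3 + 2*m^2 - 37*m/3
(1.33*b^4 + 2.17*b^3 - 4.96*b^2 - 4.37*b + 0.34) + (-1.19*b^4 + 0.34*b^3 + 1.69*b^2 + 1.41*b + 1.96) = 0.14*b^4 + 2.51*b^3 - 3.27*b^2 - 2.96*b + 2.3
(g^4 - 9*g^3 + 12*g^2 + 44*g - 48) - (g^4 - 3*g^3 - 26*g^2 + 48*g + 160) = -6*g^3 + 38*g^2 - 4*g - 208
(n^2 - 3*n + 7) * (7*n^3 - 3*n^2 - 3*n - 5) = 7*n^5 - 24*n^4 + 55*n^3 - 17*n^2 - 6*n - 35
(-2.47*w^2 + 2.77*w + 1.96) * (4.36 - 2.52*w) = 6.2244*w^3 - 17.7496*w^2 + 7.138*w + 8.5456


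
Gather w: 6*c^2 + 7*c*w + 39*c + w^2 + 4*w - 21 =6*c^2 + 39*c + w^2 + w*(7*c + 4) - 21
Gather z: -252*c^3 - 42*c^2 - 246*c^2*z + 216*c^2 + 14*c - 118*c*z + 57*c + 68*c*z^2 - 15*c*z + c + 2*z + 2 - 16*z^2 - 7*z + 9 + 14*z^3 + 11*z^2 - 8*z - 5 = -252*c^3 + 174*c^2 + 72*c + 14*z^3 + z^2*(68*c - 5) + z*(-246*c^2 - 133*c - 13) + 6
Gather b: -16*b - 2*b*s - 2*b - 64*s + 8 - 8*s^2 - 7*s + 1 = b*(-2*s - 18) - 8*s^2 - 71*s + 9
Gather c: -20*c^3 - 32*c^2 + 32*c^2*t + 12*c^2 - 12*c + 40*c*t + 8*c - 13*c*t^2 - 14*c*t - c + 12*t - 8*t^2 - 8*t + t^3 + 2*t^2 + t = -20*c^3 + c^2*(32*t - 20) + c*(-13*t^2 + 26*t - 5) + t^3 - 6*t^2 + 5*t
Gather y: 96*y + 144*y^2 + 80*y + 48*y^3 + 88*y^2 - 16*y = 48*y^3 + 232*y^2 + 160*y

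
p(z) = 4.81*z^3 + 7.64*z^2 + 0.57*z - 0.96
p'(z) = 14.43*z^2 + 15.28*z + 0.57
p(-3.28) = -90.37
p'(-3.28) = 105.70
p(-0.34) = -0.46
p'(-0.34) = -2.96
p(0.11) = -0.80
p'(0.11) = 2.43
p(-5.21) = -476.78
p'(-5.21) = 312.65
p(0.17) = -0.62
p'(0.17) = 3.58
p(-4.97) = -405.57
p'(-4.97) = 281.06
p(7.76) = 2711.18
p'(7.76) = 988.08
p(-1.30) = 0.64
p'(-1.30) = 5.09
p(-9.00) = -2893.74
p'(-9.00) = 1031.88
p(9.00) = 4129.50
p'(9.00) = 1306.92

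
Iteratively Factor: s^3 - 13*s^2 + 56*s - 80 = (s - 4)*(s^2 - 9*s + 20) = (s - 5)*(s - 4)*(s - 4)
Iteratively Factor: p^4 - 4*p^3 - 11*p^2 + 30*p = (p + 3)*(p^3 - 7*p^2 + 10*p) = p*(p + 3)*(p^2 - 7*p + 10) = p*(p - 5)*(p + 3)*(p - 2)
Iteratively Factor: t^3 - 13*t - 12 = (t - 4)*(t^2 + 4*t + 3) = (t - 4)*(t + 1)*(t + 3)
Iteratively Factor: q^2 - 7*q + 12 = (q - 4)*(q - 3)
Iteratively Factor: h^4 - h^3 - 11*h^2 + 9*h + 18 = (h - 3)*(h^3 + 2*h^2 - 5*h - 6) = (h - 3)*(h - 2)*(h^2 + 4*h + 3) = (h - 3)*(h - 2)*(h + 1)*(h + 3)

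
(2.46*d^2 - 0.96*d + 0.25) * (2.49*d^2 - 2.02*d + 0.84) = 6.1254*d^4 - 7.3596*d^3 + 4.6281*d^2 - 1.3114*d + 0.21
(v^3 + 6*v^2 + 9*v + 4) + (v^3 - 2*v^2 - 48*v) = 2*v^3 + 4*v^2 - 39*v + 4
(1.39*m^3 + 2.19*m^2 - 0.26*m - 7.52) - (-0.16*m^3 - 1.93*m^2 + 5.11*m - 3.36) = 1.55*m^3 + 4.12*m^2 - 5.37*m - 4.16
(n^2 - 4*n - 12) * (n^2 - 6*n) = n^4 - 10*n^3 + 12*n^2 + 72*n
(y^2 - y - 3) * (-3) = -3*y^2 + 3*y + 9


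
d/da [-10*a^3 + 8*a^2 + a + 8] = -30*a^2 + 16*a + 1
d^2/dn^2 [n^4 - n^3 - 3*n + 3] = 6*n*(2*n - 1)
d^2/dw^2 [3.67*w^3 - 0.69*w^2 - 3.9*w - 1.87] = 22.02*w - 1.38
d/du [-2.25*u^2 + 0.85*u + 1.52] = 0.85 - 4.5*u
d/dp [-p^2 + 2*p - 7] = 2 - 2*p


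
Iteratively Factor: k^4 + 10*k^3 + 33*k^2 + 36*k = (k + 3)*(k^3 + 7*k^2 + 12*k) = (k + 3)^2*(k^2 + 4*k) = (k + 3)^2*(k + 4)*(k)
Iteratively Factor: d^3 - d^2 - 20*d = (d - 5)*(d^2 + 4*d) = d*(d - 5)*(d + 4)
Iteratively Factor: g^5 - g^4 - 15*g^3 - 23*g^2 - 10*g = (g + 2)*(g^4 - 3*g^3 - 9*g^2 - 5*g) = (g + 1)*(g + 2)*(g^3 - 4*g^2 - 5*g) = g*(g + 1)*(g + 2)*(g^2 - 4*g - 5) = g*(g + 1)^2*(g + 2)*(g - 5)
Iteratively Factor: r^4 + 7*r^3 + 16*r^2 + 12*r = (r + 2)*(r^3 + 5*r^2 + 6*r) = (r + 2)*(r + 3)*(r^2 + 2*r) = (r + 2)^2*(r + 3)*(r)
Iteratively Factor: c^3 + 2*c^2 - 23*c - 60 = (c - 5)*(c^2 + 7*c + 12) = (c - 5)*(c + 4)*(c + 3)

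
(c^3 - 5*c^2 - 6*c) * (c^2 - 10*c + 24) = c^5 - 15*c^4 + 68*c^3 - 60*c^2 - 144*c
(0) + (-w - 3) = -w - 3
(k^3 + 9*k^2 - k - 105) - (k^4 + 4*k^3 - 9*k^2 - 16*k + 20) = -k^4 - 3*k^3 + 18*k^2 + 15*k - 125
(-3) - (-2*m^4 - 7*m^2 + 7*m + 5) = 2*m^4 + 7*m^2 - 7*m - 8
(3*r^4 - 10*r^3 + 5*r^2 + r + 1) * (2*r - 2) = 6*r^5 - 26*r^4 + 30*r^3 - 8*r^2 - 2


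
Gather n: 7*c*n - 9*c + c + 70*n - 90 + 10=-8*c + n*(7*c + 70) - 80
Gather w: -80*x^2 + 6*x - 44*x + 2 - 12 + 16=-80*x^2 - 38*x + 6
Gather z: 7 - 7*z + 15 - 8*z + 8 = 30 - 15*z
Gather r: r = r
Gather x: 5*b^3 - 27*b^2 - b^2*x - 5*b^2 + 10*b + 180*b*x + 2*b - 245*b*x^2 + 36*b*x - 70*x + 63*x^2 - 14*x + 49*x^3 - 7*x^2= 5*b^3 - 32*b^2 + 12*b + 49*x^3 + x^2*(56 - 245*b) + x*(-b^2 + 216*b - 84)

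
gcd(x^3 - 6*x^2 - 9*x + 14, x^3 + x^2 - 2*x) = x^2 + x - 2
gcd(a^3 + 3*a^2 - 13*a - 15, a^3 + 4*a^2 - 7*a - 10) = a^2 + 6*a + 5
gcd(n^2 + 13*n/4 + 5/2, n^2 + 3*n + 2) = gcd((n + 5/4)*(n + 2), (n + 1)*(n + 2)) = n + 2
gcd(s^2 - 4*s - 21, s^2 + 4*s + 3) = s + 3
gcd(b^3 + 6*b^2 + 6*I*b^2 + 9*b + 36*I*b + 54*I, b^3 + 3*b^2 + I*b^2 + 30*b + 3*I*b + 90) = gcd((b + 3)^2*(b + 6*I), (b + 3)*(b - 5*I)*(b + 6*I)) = b^2 + b*(3 + 6*I) + 18*I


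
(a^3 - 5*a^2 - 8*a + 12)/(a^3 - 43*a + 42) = (a + 2)/(a + 7)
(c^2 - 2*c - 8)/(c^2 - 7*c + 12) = (c + 2)/(c - 3)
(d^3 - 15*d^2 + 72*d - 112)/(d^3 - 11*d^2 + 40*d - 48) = (d - 7)/(d - 3)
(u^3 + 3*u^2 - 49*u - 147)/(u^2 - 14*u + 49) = (u^2 + 10*u + 21)/(u - 7)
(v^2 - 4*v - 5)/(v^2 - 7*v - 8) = (v - 5)/(v - 8)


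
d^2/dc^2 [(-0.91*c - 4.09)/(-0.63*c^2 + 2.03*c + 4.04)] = ((-3.4398*c - 1.4588)*(-0.63*c^2 + 2.03*c + 4.04) - (0.91*c + 4.09)*(1.26*c - 2.03)*(2.52*c - 4.06))/(-0.63*c^2 + 2.03*c + 4.04)^3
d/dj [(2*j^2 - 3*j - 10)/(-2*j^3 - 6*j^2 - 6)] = (-3*j*(j + 2)*(-2*j^2 + 3*j + 10) + (3 - 4*j)*(j^3 + 3*j^2 + 3))/(2*(j^3 + 3*j^2 + 3)^2)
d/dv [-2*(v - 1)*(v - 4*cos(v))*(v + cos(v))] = 2*(1 - v)*(v + cos(v))*(4*sin(v) + 1) + 2*(v - 1)*(v - 4*cos(v))*(sin(v) - 1) - 2*(v - 4*cos(v))*(v + cos(v))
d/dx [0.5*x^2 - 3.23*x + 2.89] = 1.0*x - 3.23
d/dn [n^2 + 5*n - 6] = 2*n + 5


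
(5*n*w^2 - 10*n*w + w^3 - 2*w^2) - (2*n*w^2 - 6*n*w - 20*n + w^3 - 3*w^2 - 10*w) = 3*n*w^2 - 4*n*w + 20*n + w^2 + 10*w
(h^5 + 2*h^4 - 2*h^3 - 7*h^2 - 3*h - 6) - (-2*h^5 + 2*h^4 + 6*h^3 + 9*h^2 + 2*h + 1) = 3*h^5 - 8*h^3 - 16*h^2 - 5*h - 7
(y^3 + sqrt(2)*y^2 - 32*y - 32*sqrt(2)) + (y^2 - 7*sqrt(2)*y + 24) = y^3 + y^2 + sqrt(2)*y^2 - 32*y - 7*sqrt(2)*y - 32*sqrt(2) + 24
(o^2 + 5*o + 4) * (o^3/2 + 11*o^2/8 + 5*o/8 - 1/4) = o^5/2 + 31*o^4/8 + 19*o^3/2 + 67*o^2/8 + 5*o/4 - 1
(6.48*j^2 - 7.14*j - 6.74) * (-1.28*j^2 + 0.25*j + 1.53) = -8.2944*j^4 + 10.7592*j^3 + 16.7566*j^2 - 12.6092*j - 10.3122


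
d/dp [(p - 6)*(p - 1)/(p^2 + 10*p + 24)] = (17*p^2 + 36*p - 228)/(p^4 + 20*p^3 + 148*p^2 + 480*p + 576)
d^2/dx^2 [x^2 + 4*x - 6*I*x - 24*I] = 2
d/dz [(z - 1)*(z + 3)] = 2*z + 2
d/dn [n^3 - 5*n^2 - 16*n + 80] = 3*n^2 - 10*n - 16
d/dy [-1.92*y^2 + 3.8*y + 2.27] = 3.8 - 3.84*y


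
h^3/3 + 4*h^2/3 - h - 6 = (h/3 + 1)*(h - 2)*(h + 3)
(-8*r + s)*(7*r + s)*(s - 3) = -56*r^2*s + 168*r^2 - r*s^2 + 3*r*s + s^3 - 3*s^2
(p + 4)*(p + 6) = p^2 + 10*p + 24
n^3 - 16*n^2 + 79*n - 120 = (n - 8)*(n - 5)*(n - 3)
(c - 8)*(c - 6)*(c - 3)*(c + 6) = c^4 - 11*c^3 - 12*c^2 + 396*c - 864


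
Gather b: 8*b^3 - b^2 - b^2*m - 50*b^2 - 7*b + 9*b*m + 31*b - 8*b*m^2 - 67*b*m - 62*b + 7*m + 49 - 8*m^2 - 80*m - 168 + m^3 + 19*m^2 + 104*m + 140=8*b^3 + b^2*(-m - 51) + b*(-8*m^2 - 58*m - 38) + m^3 + 11*m^2 + 31*m + 21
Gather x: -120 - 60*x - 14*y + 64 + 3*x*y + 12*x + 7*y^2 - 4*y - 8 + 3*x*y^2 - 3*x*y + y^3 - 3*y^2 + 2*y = x*(3*y^2 - 48) + y^3 + 4*y^2 - 16*y - 64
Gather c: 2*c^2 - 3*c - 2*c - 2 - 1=2*c^2 - 5*c - 3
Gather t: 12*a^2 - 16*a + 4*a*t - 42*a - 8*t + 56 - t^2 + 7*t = 12*a^2 - 58*a - t^2 + t*(4*a - 1) + 56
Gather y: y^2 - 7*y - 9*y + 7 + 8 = y^2 - 16*y + 15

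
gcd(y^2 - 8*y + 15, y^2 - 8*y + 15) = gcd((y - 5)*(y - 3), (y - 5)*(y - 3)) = y^2 - 8*y + 15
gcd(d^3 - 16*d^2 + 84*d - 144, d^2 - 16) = d - 4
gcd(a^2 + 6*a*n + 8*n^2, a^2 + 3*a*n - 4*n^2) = a + 4*n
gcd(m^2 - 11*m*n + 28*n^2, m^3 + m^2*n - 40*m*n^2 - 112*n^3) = m - 7*n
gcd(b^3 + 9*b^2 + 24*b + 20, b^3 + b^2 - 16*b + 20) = b + 5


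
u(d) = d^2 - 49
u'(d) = 2*d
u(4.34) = -30.16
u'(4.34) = 8.68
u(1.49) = -46.78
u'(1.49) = 2.98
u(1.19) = -47.58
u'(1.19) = 2.38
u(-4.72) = -26.72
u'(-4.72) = -9.44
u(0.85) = -48.28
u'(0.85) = 1.70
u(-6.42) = -7.78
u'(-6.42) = -12.84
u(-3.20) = -38.76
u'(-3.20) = -6.40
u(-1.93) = -45.28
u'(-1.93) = -3.86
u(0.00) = -49.00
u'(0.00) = 0.00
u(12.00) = 95.00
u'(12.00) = 24.00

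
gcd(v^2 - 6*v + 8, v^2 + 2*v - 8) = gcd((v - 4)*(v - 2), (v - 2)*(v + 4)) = v - 2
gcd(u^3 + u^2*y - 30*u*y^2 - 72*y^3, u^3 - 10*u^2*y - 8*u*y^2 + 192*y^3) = -u^2 + 2*u*y + 24*y^2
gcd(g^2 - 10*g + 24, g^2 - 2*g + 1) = 1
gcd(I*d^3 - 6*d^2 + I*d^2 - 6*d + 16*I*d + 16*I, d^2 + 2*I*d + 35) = 1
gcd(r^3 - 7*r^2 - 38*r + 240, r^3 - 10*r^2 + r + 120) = r^2 - 13*r + 40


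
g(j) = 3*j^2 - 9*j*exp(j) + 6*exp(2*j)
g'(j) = -9*j*exp(j) + 6*j + 12*exp(2*j) - 9*exp(j)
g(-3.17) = 31.36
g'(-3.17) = -18.18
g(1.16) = 31.79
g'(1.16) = 67.06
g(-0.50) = 5.69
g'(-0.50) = -1.31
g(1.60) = 83.55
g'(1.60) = 188.09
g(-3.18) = 31.54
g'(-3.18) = -18.24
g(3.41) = 4601.95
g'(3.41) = 9811.05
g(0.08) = 6.28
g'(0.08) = 4.03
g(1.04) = 24.79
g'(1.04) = 50.35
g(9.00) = 393303708.03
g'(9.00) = 787190406.09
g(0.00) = 6.00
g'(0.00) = 3.00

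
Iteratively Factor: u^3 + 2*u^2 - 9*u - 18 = (u + 2)*(u^2 - 9) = (u + 2)*(u + 3)*(u - 3)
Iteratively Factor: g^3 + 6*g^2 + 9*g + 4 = (g + 4)*(g^2 + 2*g + 1) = (g + 1)*(g + 4)*(g + 1)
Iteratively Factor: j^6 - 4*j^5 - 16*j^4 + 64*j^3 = (j - 4)*(j^5 - 16*j^3) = j*(j - 4)*(j^4 - 16*j^2) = j^2*(j - 4)*(j^3 - 16*j) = j^3*(j - 4)*(j^2 - 16) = j^3*(j - 4)*(j + 4)*(j - 4)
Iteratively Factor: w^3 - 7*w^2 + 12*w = (w - 4)*(w^2 - 3*w) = (w - 4)*(w - 3)*(w)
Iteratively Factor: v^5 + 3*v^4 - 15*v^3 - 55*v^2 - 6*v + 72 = (v - 1)*(v^4 + 4*v^3 - 11*v^2 - 66*v - 72) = (v - 1)*(v + 2)*(v^3 + 2*v^2 - 15*v - 36) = (v - 1)*(v + 2)*(v + 3)*(v^2 - v - 12) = (v - 4)*(v - 1)*(v + 2)*(v + 3)*(v + 3)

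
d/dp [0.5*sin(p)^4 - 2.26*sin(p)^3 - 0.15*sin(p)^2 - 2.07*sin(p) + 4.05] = (2.0*sin(p)^3 - 6.78*sin(p)^2 - 0.3*sin(p) - 2.07)*cos(p)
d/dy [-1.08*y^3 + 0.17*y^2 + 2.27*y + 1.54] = -3.24*y^2 + 0.34*y + 2.27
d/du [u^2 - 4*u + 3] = 2*u - 4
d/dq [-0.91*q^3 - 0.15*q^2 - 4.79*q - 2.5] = -2.73*q^2 - 0.3*q - 4.79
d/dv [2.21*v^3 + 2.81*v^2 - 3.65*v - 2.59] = 6.63*v^2 + 5.62*v - 3.65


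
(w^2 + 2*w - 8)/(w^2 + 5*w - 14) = (w + 4)/(w + 7)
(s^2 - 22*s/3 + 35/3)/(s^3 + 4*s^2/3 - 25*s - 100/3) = (3*s - 7)/(3*s^2 + 19*s + 20)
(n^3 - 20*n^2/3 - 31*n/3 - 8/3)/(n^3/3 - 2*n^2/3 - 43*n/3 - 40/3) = (3*n + 1)/(n + 5)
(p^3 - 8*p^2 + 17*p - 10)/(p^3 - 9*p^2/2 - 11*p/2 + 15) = 2*(p^2 - 3*p + 2)/(2*p^2 + p - 6)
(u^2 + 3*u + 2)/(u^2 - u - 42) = (u^2 + 3*u + 2)/(u^2 - u - 42)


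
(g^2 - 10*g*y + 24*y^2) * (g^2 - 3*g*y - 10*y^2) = g^4 - 13*g^3*y + 44*g^2*y^2 + 28*g*y^3 - 240*y^4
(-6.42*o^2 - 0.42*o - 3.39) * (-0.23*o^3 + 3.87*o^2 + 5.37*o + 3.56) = 1.4766*o^5 - 24.7488*o^4 - 35.3211*o^3 - 38.2299*o^2 - 19.6995*o - 12.0684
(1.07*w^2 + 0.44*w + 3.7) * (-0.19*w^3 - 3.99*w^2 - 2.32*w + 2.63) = -0.2033*w^5 - 4.3529*w^4 - 4.941*w^3 - 12.9697*w^2 - 7.4268*w + 9.731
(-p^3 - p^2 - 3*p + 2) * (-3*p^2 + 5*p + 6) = 3*p^5 - 2*p^4 - 2*p^3 - 27*p^2 - 8*p + 12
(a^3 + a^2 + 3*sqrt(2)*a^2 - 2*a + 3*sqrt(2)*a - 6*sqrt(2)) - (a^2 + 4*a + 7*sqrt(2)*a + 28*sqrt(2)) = a^3 + 3*sqrt(2)*a^2 - 6*a - 4*sqrt(2)*a - 34*sqrt(2)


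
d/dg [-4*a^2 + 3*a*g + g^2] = 3*a + 2*g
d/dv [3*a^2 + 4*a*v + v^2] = 4*a + 2*v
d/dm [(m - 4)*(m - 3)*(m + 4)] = 3*m^2 - 6*m - 16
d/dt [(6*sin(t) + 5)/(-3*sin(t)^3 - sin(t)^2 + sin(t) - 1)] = (36*sin(t)^3 + 51*sin(t)^2 + 10*sin(t) - 11)*cos(t)/(3*sin(t)^3 + sin(t)^2 - sin(t) + 1)^2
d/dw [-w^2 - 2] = -2*w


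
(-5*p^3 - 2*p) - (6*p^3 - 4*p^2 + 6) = -11*p^3 + 4*p^2 - 2*p - 6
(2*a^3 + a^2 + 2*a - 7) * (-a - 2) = -2*a^4 - 5*a^3 - 4*a^2 + 3*a + 14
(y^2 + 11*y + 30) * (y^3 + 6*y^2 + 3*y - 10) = y^5 + 17*y^4 + 99*y^3 + 203*y^2 - 20*y - 300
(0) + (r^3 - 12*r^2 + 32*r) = r^3 - 12*r^2 + 32*r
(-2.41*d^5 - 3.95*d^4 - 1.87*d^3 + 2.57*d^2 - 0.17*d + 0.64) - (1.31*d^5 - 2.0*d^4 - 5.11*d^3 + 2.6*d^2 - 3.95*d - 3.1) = -3.72*d^5 - 1.95*d^4 + 3.24*d^3 - 0.0300000000000002*d^2 + 3.78*d + 3.74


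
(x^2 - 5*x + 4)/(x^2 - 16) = (x - 1)/(x + 4)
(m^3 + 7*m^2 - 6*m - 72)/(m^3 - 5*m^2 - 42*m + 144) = (m + 4)/(m - 8)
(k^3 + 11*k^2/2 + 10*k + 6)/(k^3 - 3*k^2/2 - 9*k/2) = (k^2 + 4*k + 4)/(k*(k - 3))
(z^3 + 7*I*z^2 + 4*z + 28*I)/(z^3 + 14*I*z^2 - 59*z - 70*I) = (z - 2*I)/(z + 5*I)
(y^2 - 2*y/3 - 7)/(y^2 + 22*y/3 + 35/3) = (y - 3)/(y + 5)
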